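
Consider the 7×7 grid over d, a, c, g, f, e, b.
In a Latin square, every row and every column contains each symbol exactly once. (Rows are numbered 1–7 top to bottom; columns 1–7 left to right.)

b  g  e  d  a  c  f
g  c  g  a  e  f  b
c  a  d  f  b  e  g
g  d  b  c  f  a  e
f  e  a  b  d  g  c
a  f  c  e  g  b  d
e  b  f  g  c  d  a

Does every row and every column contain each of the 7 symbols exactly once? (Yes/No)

Row 2 contains g twice (at columns 1 and 3), so it is not a permutation.

No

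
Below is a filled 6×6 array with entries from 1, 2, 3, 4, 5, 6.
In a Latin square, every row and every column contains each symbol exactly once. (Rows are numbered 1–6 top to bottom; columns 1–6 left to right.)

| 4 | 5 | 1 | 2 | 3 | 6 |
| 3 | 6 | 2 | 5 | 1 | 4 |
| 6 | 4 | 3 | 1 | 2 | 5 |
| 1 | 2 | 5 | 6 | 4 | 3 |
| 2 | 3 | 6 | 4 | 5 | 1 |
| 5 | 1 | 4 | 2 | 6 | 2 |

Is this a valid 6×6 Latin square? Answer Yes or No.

Column 4 contains 2 twice (at rows 1 and 6), so it is not a permutation.

No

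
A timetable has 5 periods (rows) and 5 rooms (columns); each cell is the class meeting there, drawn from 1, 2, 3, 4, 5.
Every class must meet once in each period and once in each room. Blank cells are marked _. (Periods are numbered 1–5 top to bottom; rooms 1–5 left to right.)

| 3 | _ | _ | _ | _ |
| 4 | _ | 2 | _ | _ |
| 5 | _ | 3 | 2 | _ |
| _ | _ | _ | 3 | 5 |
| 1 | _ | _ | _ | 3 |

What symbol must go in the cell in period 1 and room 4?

Period 2, room 5: period 2 has {2, 4} and room 5 has {3, 5}, leaving only 1.
Period 2, room 4: period 2 has {1, 2, 4} and room 4 has {2, 3}, leaving only 5.
Period 2, room 2: period 2 has {1, 2, 4, 5} and room 2 has {}, leaving only 3.
Period 3, room 5: period 3 has {2, 3, 5} and room 5 has {1, 3, 5}, leaving only 4.
Period 1, room 5: period 1 has {3} and room 5 has {1, 3, 4, 5}, leaving only 2.
Period 3, room 2: period 3 has {2, 3, 4, 5} and room 2 has {3}, leaving only 1.
Period 4, room 1: period 4 has {3, 5} and room 1 has {1, 3, 4, 5}, leaving only 2.
Period 4, room 2: period 4 has {2, 3, 5} and room 2 has {1, 3}, leaving only 4.
Period 1, room 2: period 1 has {2, 3} and room 2 has {1, 3, 4}, leaving only 5.
Period 4, room 3: period 4 has {2, 3, 4, 5} and room 3 has {2, 3}, leaving only 1.
Period 1, room 3: period 1 has {2, 3, 5} and room 3 has {1, 2, 3}, leaving only 4.
Period 1 already has {2, 3, 4, 5} and room 4 already has {2, 3, 5}, so period 1, room 4 must be 1.

1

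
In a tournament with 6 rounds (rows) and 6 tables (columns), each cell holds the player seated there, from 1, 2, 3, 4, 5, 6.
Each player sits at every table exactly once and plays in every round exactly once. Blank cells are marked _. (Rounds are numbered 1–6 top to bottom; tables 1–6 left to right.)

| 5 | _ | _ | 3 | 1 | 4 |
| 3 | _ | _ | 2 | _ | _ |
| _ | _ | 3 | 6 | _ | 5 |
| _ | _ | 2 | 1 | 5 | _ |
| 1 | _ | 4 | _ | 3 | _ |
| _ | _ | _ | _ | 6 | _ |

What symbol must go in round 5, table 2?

6

Round 1, table 3: round 1 has {1, 3, 4, 5} and table 3 has {2, 3, 4}, leaving only 6.
Round 1, table 2: round 1 has {1, 3, 4, 5, 6} and table 2 has {}, leaving only 2.
Round 2, table 5: round 2 has {2, 3} and table 5 has {1, 3, 5, 6}, leaving only 4.
Round 3, table 5: round 3 has {3, 5, 6} and table 5 has {1, 3, 4, 5, 6}, leaving only 2.
Round 3, table 1: round 3 has {2, 3, 5, 6} and table 1 has {1, 3, 5}, leaving only 4.
Round 3, table 2: round 3 has {2, 3, 4, 5, 6} and table 2 has {2}, leaving only 1.
Round 4, table 1: round 4 has {1, 2, 5} and table 1 has {1, 3, 4, 5}, leaving only 6.
Round 4, table 6: round 4 has {1, 2, 5, 6} and table 6 has {4, 5}, leaving only 3.
Round 4, table 2: round 4 has {1, 2, 3, 5, 6} and table 2 has {1, 2}, leaving only 4.
Round 5, table 4: round 5 has {1, 3, 4} and table 4 has {1, 2, 3, 6}, leaving only 5.
Round 5 already has {1, 3, 4, 5} and table 2 already has {1, 2, 4}, so round 5, table 2 must be 6.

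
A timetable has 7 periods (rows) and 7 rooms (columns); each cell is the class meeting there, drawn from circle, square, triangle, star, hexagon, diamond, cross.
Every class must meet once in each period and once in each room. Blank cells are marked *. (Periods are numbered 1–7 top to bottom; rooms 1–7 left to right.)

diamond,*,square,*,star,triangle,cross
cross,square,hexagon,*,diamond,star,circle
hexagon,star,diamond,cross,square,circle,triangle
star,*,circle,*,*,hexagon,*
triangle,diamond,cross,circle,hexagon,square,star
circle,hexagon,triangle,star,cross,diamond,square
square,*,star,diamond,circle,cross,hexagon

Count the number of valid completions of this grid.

1

Period 1, room 2: eliminating its period and room leaves {circle}.
Period 1, room 4: eliminating its period and room leaves {hexagon}.
Period 2, room 4: eliminating its period and room leaves {triangle}.
Period 4, room 2: eliminating its period and room leaves {triangle, cross}.
Period 4, room 4: eliminating its period and room leaves {square, triangle}.
Period 4, room 5: eliminating its period and room leaves {triangle}.
Period 4, room 7: eliminating its period and room leaves {diamond}.
Period 7, room 2: eliminating its period and room leaves {triangle}.
Only one assignment across all blanks avoids any period or room repeat, giving 1 completion.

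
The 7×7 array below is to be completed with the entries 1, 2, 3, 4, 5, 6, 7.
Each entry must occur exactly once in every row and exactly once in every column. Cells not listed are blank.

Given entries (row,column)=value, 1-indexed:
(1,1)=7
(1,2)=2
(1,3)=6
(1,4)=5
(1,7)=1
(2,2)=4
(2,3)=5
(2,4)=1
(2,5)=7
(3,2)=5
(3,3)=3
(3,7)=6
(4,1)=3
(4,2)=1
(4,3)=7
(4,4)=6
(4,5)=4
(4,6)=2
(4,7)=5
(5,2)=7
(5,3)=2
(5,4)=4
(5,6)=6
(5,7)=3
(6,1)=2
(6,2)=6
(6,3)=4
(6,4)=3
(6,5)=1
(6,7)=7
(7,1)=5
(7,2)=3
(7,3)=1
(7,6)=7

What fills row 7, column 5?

Row 1, column 5: row 1 has {1, 2, 5, 6, 7} and column 5 has {1, 4, 7}, leaving only 3.
Row 1, column 6: row 1 has {1, 2, 3, 5, 6, 7} and column 6 has {2, 6, 7}, leaving only 4.
Row 2, column 1: row 2 has {1, 4, 5, 7} and column 1 has {2, 3, 5, 7}, leaving only 6.
Row 2, column 6: row 2 has {1, 4, 5, 6, 7} and column 6 has {2, 4, 6, 7}, leaving only 3.
Row 2, column 7: row 2 has {1, 3, 4, 5, 6, 7} and column 7 has {1, 3, 5, 6, 7}, leaving only 2.
Row 3, column 5: row 3 has {3, 5, 6} and column 5 has {1, 3, 4, 7}, leaving only 2.
Row 7 already has {1, 3, 5, 7} and column 5 already has {1, 2, 3, 4, 7}, so row 7, column 5 must be 6.

6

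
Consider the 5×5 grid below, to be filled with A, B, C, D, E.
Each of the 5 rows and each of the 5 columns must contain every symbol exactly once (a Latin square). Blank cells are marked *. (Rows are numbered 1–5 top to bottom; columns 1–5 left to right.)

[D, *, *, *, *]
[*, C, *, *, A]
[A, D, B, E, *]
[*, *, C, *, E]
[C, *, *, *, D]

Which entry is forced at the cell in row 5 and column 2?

B

Row 3, column 5: row 3 has {A, B, D, E} and column 5 has {A, D, E}, leaving only C.
Row 1, column 5: row 1 has {D} and column 5 has {A, C, D, E}, leaving only B.
Row 4, column 1: row 4 has {C, E} and column 1 has {A, C, D}, leaving only B.
Row 2, column 1: row 2 has {A, C} and column 1 has {A, B, C, D}, leaving only E.
Row 2, column 3: row 2 has {A, C, E} and column 3 has {B, C}, leaving only D.
Row 2, column 4: row 2 has {A, C, D, E} and column 4 has {E}, leaving only B.
Row 4, column 2: row 4 has {B, C, E} and column 2 has {C, D}, leaving only A.
Row 1, column 2: row 1 has {B, D} and column 2 has {A, C, D}, leaving only E.
Row 5 already has {C, D} and column 2 already has {A, C, D, E}, so row 5, column 2 must be B.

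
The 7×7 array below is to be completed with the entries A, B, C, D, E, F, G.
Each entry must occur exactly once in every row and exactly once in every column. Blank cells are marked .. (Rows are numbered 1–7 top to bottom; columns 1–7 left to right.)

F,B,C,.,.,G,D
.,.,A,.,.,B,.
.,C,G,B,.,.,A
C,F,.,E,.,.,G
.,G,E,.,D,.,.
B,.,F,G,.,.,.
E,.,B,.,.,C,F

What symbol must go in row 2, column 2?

D

Row 1, column 4: row 1 has {B, C, D, F, G} and column 4 has {B, E, G}, leaving only A.
Row 1, column 5: row 1 has {A, B, C, D, F, G} and column 5 has {D}, leaving only E.
Row 3, column 1: row 3 has {A, B, C, G} and column 1 has {B, C, E, F}, leaving only D.
Row 2, column 1: row 2 has {A, B} and column 1 has {B, C, D, E, F}, leaving only G.
Row 3, column 5: row 3 has {A, B, C, D, G} and column 5 has {D, E}, leaving only F.
Row 2, column 5: row 2 has {A, B, G} and column 5 has {D, E, F}, leaving only C.
Row 2, column 7: row 2 has {A, B, C, G} and column 7 has {A, D, F, G}, leaving only E.
Row 2 already has {A, B, C, E, G} and column 2 already has {B, C, F, G}, so row 2, column 2 must be D.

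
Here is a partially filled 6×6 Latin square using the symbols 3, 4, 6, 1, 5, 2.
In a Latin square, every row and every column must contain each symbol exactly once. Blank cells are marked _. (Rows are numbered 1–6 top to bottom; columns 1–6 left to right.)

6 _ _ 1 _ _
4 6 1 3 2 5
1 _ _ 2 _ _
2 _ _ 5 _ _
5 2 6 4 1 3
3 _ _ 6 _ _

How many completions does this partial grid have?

16

Row 1, column 2: eliminating its row and column leaves {3, 4, 5}.
Row 1, column 3: eliminating its row and column leaves {3, 4, 5, 2}.
Row 1, column 5: eliminating its row and column leaves {3, 4, 5}.
Row 1, column 6: eliminating its row and column leaves {4, 2}.
Row 3, column 2: eliminating its row and column leaves {3, 4, 5}.
Row 3, column 3: eliminating its row and column leaves {3, 4, 5}.
Row 3, column 5: eliminating its row and column leaves {3, 4, 6, 5}.
Row 3, column 6: eliminating its row and column leaves {4, 6}.
Row 4, column 2: eliminating its row and column leaves {3, 4, 1}.
Row 4, column 3: eliminating its row and column leaves {3, 4}.
Row 4, column 5: eliminating its row and column leaves {3, 4, 6}.
Row 4, column 6: eliminating its row and column leaves {4, 6, 1}.
Row 6, column 2: eliminating its row and column leaves {4, 1, 5}.
Row 6, column 3: eliminating its row and column leaves {4, 5, 2}.
Row 6, column 5: eliminating its row and column leaves {4, 5}.
Row 6, column 6: eliminating its row and column leaves {4, 1, 2}.
Enumerating the assignments across these blanks that avoid any row or column repeat gives 16 completions.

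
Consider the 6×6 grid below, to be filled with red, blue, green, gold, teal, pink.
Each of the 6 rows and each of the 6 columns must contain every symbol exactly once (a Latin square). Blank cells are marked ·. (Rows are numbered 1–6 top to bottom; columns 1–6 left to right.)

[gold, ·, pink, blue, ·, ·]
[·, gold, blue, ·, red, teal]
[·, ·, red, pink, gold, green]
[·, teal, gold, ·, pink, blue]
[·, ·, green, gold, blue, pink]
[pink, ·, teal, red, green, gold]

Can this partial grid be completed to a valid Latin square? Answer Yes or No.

No

Row 1, column 5: row 1 has {blue, gold, pink} and column 5 has {red, blue, green, gold, pink}, so it must be teal.
Row 1, column 6: row 1 has {blue, gold, teal, pink} and column 6 has {blue, green, gold, teal, pink}, so it must be red.
Row 1, column 2: row 1 has {red, blue, gold, teal, pink} and column 2 has {gold, teal}, so it must be green.
Row 2, column 1: row 2 has {red, blue, gold, teal} and column 1 has {gold, pink}, so it must be green.
Now row 2, column 4: row 2 together with column 4 already contain {red, blue, green, gold, teal, pink} — every symbol — so nothing can go there. The grid has no valid completion.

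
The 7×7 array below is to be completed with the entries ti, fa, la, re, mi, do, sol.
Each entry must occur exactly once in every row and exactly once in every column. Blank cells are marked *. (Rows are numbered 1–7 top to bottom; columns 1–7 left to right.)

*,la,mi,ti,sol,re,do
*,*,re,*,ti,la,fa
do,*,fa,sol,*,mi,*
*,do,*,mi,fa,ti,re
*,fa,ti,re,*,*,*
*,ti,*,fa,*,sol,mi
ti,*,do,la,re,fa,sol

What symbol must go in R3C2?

Row 3 already has {fa, mi, do, sol} and column 2 already has {ti, fa, la, do}, so row 3, column 2 must be re.

re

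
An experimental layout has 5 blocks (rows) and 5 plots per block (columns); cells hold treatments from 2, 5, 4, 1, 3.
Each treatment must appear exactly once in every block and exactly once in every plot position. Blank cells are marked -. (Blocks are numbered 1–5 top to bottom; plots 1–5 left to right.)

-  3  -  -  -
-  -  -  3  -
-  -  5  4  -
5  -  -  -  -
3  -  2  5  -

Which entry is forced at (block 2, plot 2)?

5

Block 2, plot 2 is narrowed to {2, 5, 4, 1}.
If it were 2, then block 5, plot 2 would be left with no valid symbol.
If it were 4, then block 3, plot 1 would be left with no valid symbol.
If it were 1, then block 2, plot 5 would be left with no valid symbol.
So block 2, plot 2 must be 5.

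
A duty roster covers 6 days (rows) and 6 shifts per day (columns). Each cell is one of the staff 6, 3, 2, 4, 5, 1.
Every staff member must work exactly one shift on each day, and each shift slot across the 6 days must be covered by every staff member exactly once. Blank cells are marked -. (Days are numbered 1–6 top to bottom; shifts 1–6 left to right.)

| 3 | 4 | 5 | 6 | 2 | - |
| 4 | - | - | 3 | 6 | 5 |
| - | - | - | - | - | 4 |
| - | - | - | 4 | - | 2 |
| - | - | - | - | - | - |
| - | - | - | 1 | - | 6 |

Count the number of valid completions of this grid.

Day 1, shift 6: eliminating its day and shift leaves {1}.
Day 2, shift 2: eliminating its day and shift leaves {2, 1}.
Day 2, shift 3: eliminating its day and shift leaves {2, 1}.
Day 3, shift 1: eliminating its day and shift leaves {6, 2, 5, 1}.
Day 3, shift 2: eliminating its day and shift leaves {6, 3, 2, 5, 1}.
Day 3, shift 3: eliminating its day and shift leaves {6, 3, 2, 1}.
Day 3, shift 4: eliminating its day and shift leaves {2, 5}.
Day 3, shift 5: eliminating its day and shift leaves {3, 5, 1}.
Day 4, shift 1: eliminating its day and shift leaves {6, 5, 1}.
Day 4, shift 2: eliminating its day and shift leaves {6, 3, 5, 1}.
Day 4, shift 3: eliminating its day and shift leaves {6, 3, 1}.
Day 4, shift 5: eliminating its day and shift leaves {3, 5, 1}.
Day 5, shift 1: eliminating its day and shift leaves {6, 2, 5, 1}.
Day 5, shift 2: eliminating its day and shift leaves {6, 3, 2, 5, 1}.
Day 5, shift 3: eliminating its day and shift leaves {6, 3, 2, 4, 1}.
Day 5, shift 4: eliminating its day and shift leaves {2, 5}.
Day 5, shift 5: eliminating its day and shift leaves {3, 4, 5, 1}.
Day 5, shift 6: eliminating its day and shift leaves {3, 1}.
Day 6, shift 1: eliminating its day and shift leaves {2, 5}.
Day 6, shift 2: eliminating its day and shift leaves {3, 2, 5}.
Day 6, shift 3: eliminating its day and shift leaves {3, 2, 4}.
Day 6, shift 5: eliminating its day and shift leaves {3, 4, 5}.
Enumerating the assignments across these blanks that avoid any day or shift repeat gives 56 completions.

56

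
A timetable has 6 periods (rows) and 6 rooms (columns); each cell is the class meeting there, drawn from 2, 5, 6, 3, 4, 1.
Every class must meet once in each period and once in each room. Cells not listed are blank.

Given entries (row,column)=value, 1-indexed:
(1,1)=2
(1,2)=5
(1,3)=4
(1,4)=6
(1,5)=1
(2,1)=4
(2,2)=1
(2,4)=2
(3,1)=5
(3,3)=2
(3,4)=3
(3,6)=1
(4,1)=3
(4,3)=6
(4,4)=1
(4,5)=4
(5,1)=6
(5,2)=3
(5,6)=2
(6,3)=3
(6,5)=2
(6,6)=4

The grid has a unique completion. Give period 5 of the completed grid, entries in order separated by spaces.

6 3 1 4 5 2

Period 5, room 5: period 5 has {2, 6, 3} and room 5 has {2, 4, 1}, leaving only 5.
Period 5, room 3: period 5 has {2, 5, 6, 3} and room 3 has {2, 6, 3, 4}, leaving only 1.
Period 5, room 4: period 5 has {2, 5, 6, 3, 1} and room 4 has {2, 6, 3, 1}, leaving only 4.
So period 5 reads: 6 3 1 4 5 2.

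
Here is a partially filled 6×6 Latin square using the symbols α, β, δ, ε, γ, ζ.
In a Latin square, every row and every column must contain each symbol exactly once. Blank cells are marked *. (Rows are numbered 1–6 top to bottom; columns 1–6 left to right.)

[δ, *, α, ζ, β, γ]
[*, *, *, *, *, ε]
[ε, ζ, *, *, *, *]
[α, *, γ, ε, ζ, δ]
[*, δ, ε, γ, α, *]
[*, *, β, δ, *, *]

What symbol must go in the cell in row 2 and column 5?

Row 1, column 2: row 1 has {α, β, δ, γ, ζ} and column 2 has {δ, ζ}, leaving only ε.
Row 3, column 3: row 3 has {ε, ζ} and column 3 has {α, β, ε, γ}, leaving only δ.
Row 2, column 3: row 2 has {ε} and column 3 has {α, β, δ, ε, γ}, leaving only ζ.
Row 3, column 5: row 3 has {δ, ε, ζ} and column 5 has {α, β, ζ}, leaving only γ.
Row 2 already has {ε, ζ} and column 5 already has {α, β, γ, ζ}, so row 2, column 5 must be δ.

δ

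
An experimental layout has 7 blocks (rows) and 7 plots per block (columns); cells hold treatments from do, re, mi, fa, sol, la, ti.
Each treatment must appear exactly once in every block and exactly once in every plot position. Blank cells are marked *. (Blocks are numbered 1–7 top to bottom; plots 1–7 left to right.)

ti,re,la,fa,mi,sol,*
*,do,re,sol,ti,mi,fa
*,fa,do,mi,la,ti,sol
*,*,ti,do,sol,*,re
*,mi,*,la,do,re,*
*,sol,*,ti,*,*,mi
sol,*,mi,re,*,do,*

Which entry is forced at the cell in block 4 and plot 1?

Block 1, plot 7: block 1 has {re, mi, fa, sol, la, ti} and plot 7 has {re, mi, fa, sol}, leaving only do.
Block 2, plot 1: block 2 has {do, re, mi, fa, sol, ti} and plot 1 has {sol, ti}, leaving only la.
Block 3, plot 1: block 3 has {do, mi, fa, sol, la, ti} and plot 1 has {sol, la, ti}, leaving only re.
Block 4, plot 2: block 4 has {do, re, sol, ti} and plot 2 has {do, re, mi, fa, sol}, leaving only la.
Block 4, plot 6: block 4 has {do, re, sol, la, ti} and plot 6 has {do, re, mi, sol, ti}, leaving only fa.
Block 4 already has {do, re, fa, sol, la, ti} and plot 1 already has {re, sol, la, ti}, so block 4, plot 1 must be mi.

mi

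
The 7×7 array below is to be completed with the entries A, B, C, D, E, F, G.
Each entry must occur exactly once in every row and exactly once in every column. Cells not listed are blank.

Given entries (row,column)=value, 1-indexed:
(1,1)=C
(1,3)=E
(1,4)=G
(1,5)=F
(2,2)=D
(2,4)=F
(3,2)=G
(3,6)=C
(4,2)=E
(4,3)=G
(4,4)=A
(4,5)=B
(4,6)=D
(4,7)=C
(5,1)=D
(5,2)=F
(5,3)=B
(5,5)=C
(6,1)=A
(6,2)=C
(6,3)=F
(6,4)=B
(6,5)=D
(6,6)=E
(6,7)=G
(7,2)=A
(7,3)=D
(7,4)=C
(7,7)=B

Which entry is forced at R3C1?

B

Row 1, column 2: row 1 has {C, E, F, G} and column 2 has {A, C, D, E, F, G}, leaving only B.
Row 1, column 6: row 1 has {B, C, E, F, G} and column 6 has {C, D, E}, leaving only A.
Row 1, column 7: row 1 has {A, B, C, E, F, G} and column 7 has {B, C, G}, leaving only D.
Row 3, column 3: row 3 has {C, G} and column 3 has {B, D, E, F, G}, leaving only A.
Row 2, column 3: row 2 has {D, F} and column 3 has {A, B, D, E, F, G}, leaving only C.
Row 3, column 5: row 3 has {A, C, G} and column 5 has {B, C, D, F}, leaving only E.
Row 3, column 4: row 3 has {A, C, E, G} and column 4 has {A, B, C, F, G}, leaving only D.
Row 3, column 7: row 3 has {A, C, D, E, G} and column 7 has {B, C, D, G}, leaving only F.
Row 3 already has {A, C, D, E, F, G} and column 1 already has {A, C, D}, so row 3, column 1 must be B.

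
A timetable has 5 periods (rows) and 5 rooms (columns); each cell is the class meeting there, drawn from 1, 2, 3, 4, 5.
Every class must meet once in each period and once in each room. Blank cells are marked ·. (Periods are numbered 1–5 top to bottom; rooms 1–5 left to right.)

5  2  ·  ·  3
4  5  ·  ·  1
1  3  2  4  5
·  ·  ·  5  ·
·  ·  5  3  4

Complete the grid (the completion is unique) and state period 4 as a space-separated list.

Period 4, room 5: period 4 has {5} and room 5 has {1, 3, 4, 5}, leaving only 2.
Period 4, room 1: period 4 has {2, 5} and room 1 has {1, 4, 5}, leaving only 3.
Period 1, room 4: period 1 has {2, 3, 5} and room 4 has {3, 4, 5}, leaving only 1.
Period 1, room 3: period 1 has {1, 2, 3, 5} and room 3 has {2, 5}, leaving only 4.
Period 4, room 3: period 4 has {2, 3, 5} and room 3 has {2, 4, 5}, leaving only 1.
Period 4, room 2: period 4 has {1, 2, 3, 5} and room 2 has {2, 3, 5}, leaving only 4.
So period 4 reads: 3 4 1 5 2.

3 4 1 5 2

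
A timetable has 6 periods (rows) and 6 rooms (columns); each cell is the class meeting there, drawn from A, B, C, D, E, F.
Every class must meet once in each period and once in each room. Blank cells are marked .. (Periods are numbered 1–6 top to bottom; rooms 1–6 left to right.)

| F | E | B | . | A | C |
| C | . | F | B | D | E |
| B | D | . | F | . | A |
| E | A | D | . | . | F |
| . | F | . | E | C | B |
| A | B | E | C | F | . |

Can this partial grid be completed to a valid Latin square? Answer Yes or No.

No

Period 2, room 2: period 2 together with room 2 already contain {A, B, C, D, E, F} — every symbol — so nothing can go there. The grid has no valid completion.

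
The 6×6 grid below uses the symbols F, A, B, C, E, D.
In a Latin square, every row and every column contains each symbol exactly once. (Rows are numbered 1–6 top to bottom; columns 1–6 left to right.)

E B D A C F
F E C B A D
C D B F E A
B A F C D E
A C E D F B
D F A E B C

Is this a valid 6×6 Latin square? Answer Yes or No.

Each row is a permutation of the 6 symbols, and so is each column.

Yes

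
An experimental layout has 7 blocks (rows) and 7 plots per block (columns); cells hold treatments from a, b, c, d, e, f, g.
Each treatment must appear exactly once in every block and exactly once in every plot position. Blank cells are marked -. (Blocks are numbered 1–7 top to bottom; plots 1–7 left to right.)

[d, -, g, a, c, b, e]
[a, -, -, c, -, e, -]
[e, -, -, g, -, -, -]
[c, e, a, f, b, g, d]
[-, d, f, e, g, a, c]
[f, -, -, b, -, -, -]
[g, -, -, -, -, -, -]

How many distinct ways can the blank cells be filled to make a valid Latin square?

Block 1, plot 2: eliminating its block and plot leaves {f}.
Block 2, plot 2: eliminating its block and plot leaves {b, f, g}.
Block 2, plot 3: eliminating its block and plot leaves {b, d}.
Block 2, plot 5: eliminating its block and plot leaves {d, f}.
Block 2, plot 7: eliminating its block and plot leaves {b, f, g}.
Block 3, plot 2: eliminating its block and plot leaves {a, b, c, f}.
Block 3, plot 3: eliminating its block and plot leaves {b, c, d}.
Block 3, plot 5: eliminating its block and plot leaves {a, d, f}.
Block 3, plot 6: eliminating its block and plot leaves {c, d, f}.
Block 3, plot 7: eliminating its block and plot leaves {a, b, f}.
Block 5, plot 1: eliminating its block and plot leaves {b}.
Block 6, plot 2: eliminating its block and plot leaves {a, c, g}.
Block 6, plot 3: eliminating its block and plot leaves {c, d, e}.
Block 6, plot 5: eliminating its block and plot leaves {a, d, e}.
Block 6, plot 6: eliminating its block and plot leaves {c, d}.
Block 6, plot 7: eliminating its block and plot leaves {a, g}.
Block 7, plot 2: eliminating its block and plot leaves {a, b, c, f}.
Block 7, plot 3: eliminating its block and plot leaves {b, c, d, e}.
Block 7, plot 4: eliminating its block and plot leaves {d}.
Block 7, plot 5: eliminating its block and plot leaves {a, d, e, f}.
Block 7, plot 6: eliminating its block and plot leaves {c, d, f}.
Block 7, plot 7: eliminating its block and plot leaves {a, b, f}.
Enumerating the assignments across these blanks that avoid any block or plot repeat gives 12 completions.

12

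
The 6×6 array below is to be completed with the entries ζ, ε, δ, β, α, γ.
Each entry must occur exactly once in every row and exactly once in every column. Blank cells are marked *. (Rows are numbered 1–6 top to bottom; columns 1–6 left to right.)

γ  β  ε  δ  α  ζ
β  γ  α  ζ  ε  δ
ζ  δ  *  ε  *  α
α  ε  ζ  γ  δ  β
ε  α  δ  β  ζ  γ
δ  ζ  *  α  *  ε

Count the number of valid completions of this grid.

2

Row 3, column 3: eliminating its row and column leaves {β, γ}.
Row 3, column 5: eliminating its row and column leaves {β, γ}.
Row 6, column 3: eliminating its row and column leaves {β, γ}.
Row 6, column 5: eliminating its row and column leaves {β, γ}.
Enumerating the assignments across these blanks that avoid any row or column repeat gives 2 completions.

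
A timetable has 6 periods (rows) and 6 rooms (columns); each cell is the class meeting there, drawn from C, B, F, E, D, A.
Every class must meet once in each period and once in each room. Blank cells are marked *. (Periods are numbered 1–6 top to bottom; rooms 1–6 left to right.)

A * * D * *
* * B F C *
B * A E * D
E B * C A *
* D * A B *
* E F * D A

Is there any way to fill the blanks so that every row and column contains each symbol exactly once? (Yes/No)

Yes

No period or room among the givens repeats a symbol, and propagating forced cells runs into no contradiction.
One valid completion exists (for instance, A F C D E B / D A B F C E / B C A E F D / E B D C A F / F D E A B C / C E F B D A).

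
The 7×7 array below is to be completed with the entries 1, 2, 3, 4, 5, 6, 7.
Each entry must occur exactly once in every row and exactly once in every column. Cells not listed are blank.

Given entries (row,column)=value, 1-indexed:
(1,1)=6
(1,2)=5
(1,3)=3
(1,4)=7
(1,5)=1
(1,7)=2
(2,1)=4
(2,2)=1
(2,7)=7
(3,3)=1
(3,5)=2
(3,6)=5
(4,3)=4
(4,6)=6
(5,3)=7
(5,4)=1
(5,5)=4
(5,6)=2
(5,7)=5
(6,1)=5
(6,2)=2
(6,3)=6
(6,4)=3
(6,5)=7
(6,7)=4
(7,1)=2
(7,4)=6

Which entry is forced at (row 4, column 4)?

Row 1, column 6: row 1 has {1, 2, 3, 5, 6, 7} and column 6 has {2, 5, 6}, leaving only 4.
Row 2, column 6: row 2 has {1, 4, 7} and column 6 has {2, 4, 5, 6}, leaving only 3.
Row 3, column 4: row 3 has {1, 2, 5} and column 4 has {1, 3, 6, 7}, leaving only 4.
Row 5, column 1: row 5 has {1, 2, 4, 5, 7} and column 1 has {2, 4, 5, 6}, leaving only 3.
Row 3, column 1: row 3 has {1, 2, 4, 5} and column 1 has {2, 3, 4, 5, 6}, leaving only 7.
Row 4, column 1: row 4 has {4, 6} and column 1 has {2, 3, 4, 5, 6, 7}, leaving only 1.
Row 4, column 7: row 4 has {1, 4, 6} and column 7 has {2, 4, 5, 7}, leaving only 3.
Row 3, column 7: row 3 has {1, 2, 4, 5, 7} and column 7 has {2, 3, 4, 5, 7}, leaving only 6.
Row 3, column 2: row 3 has {1, 2, 4, 5, 6, 7} and column 2 has {1, 2, 5}, leaving only 3.
Row 4, column 2: row 4 has {1, 3, 4, 6} and column 2 has {1, 2, 3, 5}, leaving only 7.
Row 4, column 5: row 4 has {1, 3, 4, 6, 7} and column 5 has {1, 2, 4, 7}, leaving only 5.
Row 4 already has {1, 3, 4, 5, 6, 7} and column 4 already has {1, 3, 4, 6, 7}, so row 4, column 4 must be 2.

2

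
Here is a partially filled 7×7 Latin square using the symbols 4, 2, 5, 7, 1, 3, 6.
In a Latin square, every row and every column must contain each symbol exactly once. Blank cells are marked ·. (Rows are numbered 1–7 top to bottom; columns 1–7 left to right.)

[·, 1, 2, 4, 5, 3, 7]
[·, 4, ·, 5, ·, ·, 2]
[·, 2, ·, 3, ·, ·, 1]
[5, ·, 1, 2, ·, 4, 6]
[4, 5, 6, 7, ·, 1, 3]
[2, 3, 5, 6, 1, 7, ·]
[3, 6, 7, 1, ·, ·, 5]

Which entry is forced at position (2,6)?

Row 2 already has {4, 2, 5} and column 6 already has {4, 7, 1, 3}, so row 2, column 6 must be 6.

6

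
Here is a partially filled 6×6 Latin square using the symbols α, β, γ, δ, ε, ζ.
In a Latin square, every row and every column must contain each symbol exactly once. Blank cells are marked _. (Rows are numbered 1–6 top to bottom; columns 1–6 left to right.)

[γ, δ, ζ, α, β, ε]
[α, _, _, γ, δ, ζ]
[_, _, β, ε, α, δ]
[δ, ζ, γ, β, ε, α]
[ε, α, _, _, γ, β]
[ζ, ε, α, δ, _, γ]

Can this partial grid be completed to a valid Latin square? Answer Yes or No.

Row 3, column 1: row 3 together with column 1 already contain {α, β, γ, δ, ε, ζ} — every symbol — so nothing can go there. The grid has no valid completion.

No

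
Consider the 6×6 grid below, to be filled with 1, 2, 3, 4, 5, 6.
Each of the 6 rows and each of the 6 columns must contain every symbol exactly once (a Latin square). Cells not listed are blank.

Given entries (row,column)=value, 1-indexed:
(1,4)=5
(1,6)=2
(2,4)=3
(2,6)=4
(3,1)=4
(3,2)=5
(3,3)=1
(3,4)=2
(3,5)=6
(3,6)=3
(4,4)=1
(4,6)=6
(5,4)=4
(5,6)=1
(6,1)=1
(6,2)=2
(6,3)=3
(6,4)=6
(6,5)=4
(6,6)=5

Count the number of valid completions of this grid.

Row 1, column 1: eliminating its row and column leaves {3, 6}.
Row 1, column 2: eliminating its row and column leaves {1, 3, 4, 6}.
Row 1, column 3: eliminating its row and column leaves {4, 6}.
Row 1, column 5: eliminating its row and column leaves {1, 3}.
Row 2, column 1: eliminating its row and column leaves {2, 5, 6}.
Row 2, column 2: eliminating its row and column leaves {1, 6}.
Row 2, column 3: eliminating its row and column leaves {2, 5, 6}.
Row 2, column 5: eliminating its row and column leaves {1, 2, 5}.
Row 4, column 1: eliminating its row and column leaves {2, 3, 5}.
Row 4, column 2: eliminating its row and column leaves {3, 4}.
Row 4, column 3: eliminating its row and column leaves {2, 4, 5}.
Row 4, column 5: eliminating its row and column leaves {2, 3, 5}.
Row 5, column 1: eliminating its row and column leaves {2, 3, 5, 6}.
Row 5, column 2: eliminating its row and column leaves {3, 6}.
Row 5, column 3: eliminating its row and column leaves {2, 5, 6}.
Row 5, column 5: eliminating its row and column leaves {2, 3, 5}.
Enumerating the assignments across these blanks that avoid any row or column repeat gives 12 completions.

12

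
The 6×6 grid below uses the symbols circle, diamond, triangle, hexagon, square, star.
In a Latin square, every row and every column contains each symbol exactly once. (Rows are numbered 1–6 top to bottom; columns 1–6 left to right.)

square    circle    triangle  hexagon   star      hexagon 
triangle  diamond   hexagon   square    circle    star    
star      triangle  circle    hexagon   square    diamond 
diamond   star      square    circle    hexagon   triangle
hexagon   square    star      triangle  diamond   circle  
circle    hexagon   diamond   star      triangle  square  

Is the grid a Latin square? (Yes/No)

Column 4 contains hexagon twice (at rows 1 and 3), so it is not a permutation.

No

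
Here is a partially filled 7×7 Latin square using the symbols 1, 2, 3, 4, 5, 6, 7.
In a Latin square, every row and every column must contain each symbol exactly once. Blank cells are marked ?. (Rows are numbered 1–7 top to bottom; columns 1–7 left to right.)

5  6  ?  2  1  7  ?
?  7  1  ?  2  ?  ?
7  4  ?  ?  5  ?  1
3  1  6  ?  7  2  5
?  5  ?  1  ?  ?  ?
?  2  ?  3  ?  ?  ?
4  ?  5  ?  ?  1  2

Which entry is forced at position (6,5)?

Row 2, column 1: row 2 has {1, 2, 7} and column 1 has {3, 4, 5, 7}, leaving only 6.
Row 3, column 4: row 3 has {1, 4, 5, 7} and column 4 has {1, 2, 3}, leaving only 6.
Row 3, column 6: row 3 has {1, 4, 5, 6, 7} and column 6 has {1, 2, 7}, leaving only 3.
Row 3, column 3: row 3 has {1, 3, 4, 5, 6, 7} and column 3 has {1, 5, 6}, leaving only 2.
Row 4, column 4: row 4 has {1, 2, 3, 5, 6, 7} and column 4 has {1, 2, 3, 6}, leaving only 4.
Row 2, column 4: row 2 has {1, 2, 6, 7} and column 4 has {1, 2, 3, 4, 6}, leaving only 5.
Row 2, column 6: row 2 has {1, 2, 5, 6, 7} and column 6 has {1, 2, 3, 7}, leaving only 4.
Row 2, column 7: row 2 has {1, 2, 4, 5, 6, 7} and column 7 has {1, 2, 5}, leaving only 3.
Row 1, column 7: row 1 has {1, 2, 5, 6, 7} and column 7 has {1, 2, 3, 5}, leaving only 4.
Row 1, column 3: row 1 has {1, 2, 4, 5, 6, 7} and column 3 has {1, 2, 5, 6}, leaving only 3.
Row 5, column 1: row 5 has {1, 5} and column 1 has {3, 4, 5, 6, 7}, leaving only 2.
Row 5, column 6: row 5 has {1, 2, 5} and column 6 has {1, 2, 3, 4, 7}, leaving only 6.
Row 5, column 7: row 5 has {1, 2, 5, 6} and column 7 has {1, 2, 3, 4, 5}, leaving only 7.
Row 5, column 3: row 5 has {1, 2, 5, 6, 7} and column 3 has {1, 2, 3, 5, 6}, leaving only 4.
Row 5, column 5: row 5 has {1, 2, 4, 5, 6, 7} and column 5 has {1, 2, 5, 7}, leaving only 3.
Row 6, column 1: row 6 has {2, 3} and column 1 has {2, 3, 4, 5, 6, 7}, leaving only 1.
Row 6, column 3: row 6 has {1, 2, 3} and column 3 has {1, 2, 3, 4, 5, 6}, leaving only 7.
Row 6, column 6: row 6 has {1, 2, 3, 7} and column 6 has {1, 2, 3, 4, 6, 7}, leaving only 5.
Row 6, column 7: row 6 has {1, 2, 3, 5, 7} and column 7 has {1, 2, 3, 4, 5, 7}, leaving only 6.
Row 6 already has {1, 2, 3, 5, 6, 7} and column 5 already has {1, 2, 3, 5, 7}, so row 6, column 5 must be 4.

4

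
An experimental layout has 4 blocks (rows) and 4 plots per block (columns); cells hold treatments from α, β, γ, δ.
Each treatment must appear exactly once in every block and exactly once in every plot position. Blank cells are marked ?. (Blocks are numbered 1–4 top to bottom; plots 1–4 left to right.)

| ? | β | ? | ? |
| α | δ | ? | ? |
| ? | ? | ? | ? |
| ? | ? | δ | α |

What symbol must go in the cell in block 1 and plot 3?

Block 4, plot 2: block 4 has {α, δ} and plot 2 has {β, δ}, leaving only γ.
Block 3, plot 2: block 3 has {} and plot 2 has {β, γ, δ}, leaving only α.
Block 4, plot 1: block 4 has {α, γ, δ} and plot 1 has {α}, leaving only β.
Block 1, plot 3 is narrowed to {α, γ}.
If it were γ, then block 1, plot 4 would be left with no valid symbol.
So block 1, plot 3 must be α.

α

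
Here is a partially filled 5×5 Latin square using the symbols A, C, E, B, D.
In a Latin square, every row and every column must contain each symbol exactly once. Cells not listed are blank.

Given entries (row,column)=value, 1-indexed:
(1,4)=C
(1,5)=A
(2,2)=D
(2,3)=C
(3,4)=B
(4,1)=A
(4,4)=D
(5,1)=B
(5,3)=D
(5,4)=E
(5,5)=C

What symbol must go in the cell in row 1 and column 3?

E

Row 2, column 1: row 2 has {C, D} and column 1 has {A, B}, leaving only E.
Row 1, column 1: row 1 has {A, C} and column 1 has {A, E, B}, leaving only D.
Row 2, column 4: row 2 has {C, E, D} and column 4 has {C, E, B, D}, leaving only A.
Row 2, column 5: row 2 has {A, C, E, D} and column 5 has {A, C}, leaving only B.
Row 3, column 1: row 3 has {B} and column 1 has {A, E, B, D}, leaving only C.
Row 4, column 5: row 4 has {A, D} and column 5 has {A, C, B}, leaving only E.
Row 3, column 5: row 3 has {C, B} and column 5 has {A, C, E, B}, leaving only D.
Row 4, column 3: row 4 has {A, E, D} and column 3 has {C, D}, leaving only B.
Row 1 already has {A, C, D} and column 3 already has {C, B, D}, so row 1, column 3 must be E.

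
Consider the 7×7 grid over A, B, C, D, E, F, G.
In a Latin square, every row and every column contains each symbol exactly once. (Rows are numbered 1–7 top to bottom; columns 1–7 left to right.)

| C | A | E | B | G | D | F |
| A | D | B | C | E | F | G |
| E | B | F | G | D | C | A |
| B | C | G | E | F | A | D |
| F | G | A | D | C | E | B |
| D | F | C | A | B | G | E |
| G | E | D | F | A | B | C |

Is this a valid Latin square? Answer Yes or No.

Each row is a permutation of the 7 symbols, and so is each column.

Yes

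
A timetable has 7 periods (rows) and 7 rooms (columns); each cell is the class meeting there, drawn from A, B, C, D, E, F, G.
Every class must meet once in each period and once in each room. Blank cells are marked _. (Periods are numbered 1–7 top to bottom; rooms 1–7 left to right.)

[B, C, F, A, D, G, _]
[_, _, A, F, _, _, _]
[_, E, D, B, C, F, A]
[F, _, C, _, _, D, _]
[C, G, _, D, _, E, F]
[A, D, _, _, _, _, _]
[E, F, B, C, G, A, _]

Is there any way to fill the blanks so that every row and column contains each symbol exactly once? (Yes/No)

Period 5, room 3: period 5 together with room 3 already contain {A, B, C, D, E, F, G} — every symbol — so nothing can go there. The grid has no valid completion.

No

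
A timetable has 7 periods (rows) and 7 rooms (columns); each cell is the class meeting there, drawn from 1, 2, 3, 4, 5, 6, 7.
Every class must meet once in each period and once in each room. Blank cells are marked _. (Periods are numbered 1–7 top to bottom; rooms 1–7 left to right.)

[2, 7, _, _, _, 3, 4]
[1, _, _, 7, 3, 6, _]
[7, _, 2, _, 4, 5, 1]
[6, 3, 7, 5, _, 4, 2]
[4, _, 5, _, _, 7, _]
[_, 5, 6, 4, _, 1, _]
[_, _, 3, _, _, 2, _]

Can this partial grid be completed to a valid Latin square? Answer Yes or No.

No period or room among the givens repeats a symbol, and propagating forced cells runs into no contradiction.
One valid completion exists (for instance, 2 7 1 6 5 3 4 / 1 2 4 7 3 6 5 / 7 6 2 3 4 5 1 / 6 3 7 5 1 4 2 / 4 1 5 2 6 7 3 / 3 5 6 4 2 1 7 / 5 4 3 1 7 2 6).

Yes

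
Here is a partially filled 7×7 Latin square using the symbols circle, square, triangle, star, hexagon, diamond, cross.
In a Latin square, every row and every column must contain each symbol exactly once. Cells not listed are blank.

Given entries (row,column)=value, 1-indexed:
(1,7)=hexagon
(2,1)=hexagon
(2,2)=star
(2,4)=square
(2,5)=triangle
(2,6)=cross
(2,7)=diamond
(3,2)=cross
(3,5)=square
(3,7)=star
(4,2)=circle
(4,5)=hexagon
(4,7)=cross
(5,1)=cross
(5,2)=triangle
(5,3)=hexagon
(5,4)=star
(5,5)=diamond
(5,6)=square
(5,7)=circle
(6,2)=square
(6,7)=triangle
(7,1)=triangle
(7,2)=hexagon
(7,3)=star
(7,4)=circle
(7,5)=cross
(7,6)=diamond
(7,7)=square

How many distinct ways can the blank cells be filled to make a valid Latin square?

Row 1, column 1: eliminating its row and column leaves {circle, square, star, diamond}.
Row 1, column 2: eliminating its row and column leaves {diamond}.
Row 1, column 3: eliminating its row and column leaves {circle, square, triangle, diamond, cross}.
Row 1, column 4: eliminating its row and column leaves {triangle, diamond, cross}.
Row 1, column 5: eliminating its row and column leaves {circle, star}.
Row 1, column 6: eliminating its row and column leaves {circle, triangle, star}.
Row 2, column 3: eliminating its row and column leaves {circle}.
Row 3, column 1: eliminating its row and column leaves {circle, diamond}.
Row 3, column 3: eliminating its row and column leaves {circle, triangle, diamond}.
Row 3, column 4: eliminating its row and column leaves {triangle, hexagon, diamond}.
Row 3, column 6: eliminating its row and column leaves {circle, triangle, hexagon}.
Row 4, column 1: eliminating its row and column leaves {square, star, diamond}.
Row 4, column 3: eliminating its row and column leaves {square, triangle, diamond}.
Row 4, column 4: eliminating its row and column leaves {triangle, diamond}.
Row 4, column 6: eliminating its row and column leaves {triangle, star}.
Row 6, column 1: eliminating its row and column leaves {circle, star, diamond}.
Row 6, column 3: eliminating its row and column leaves {circle, diamond, cross}.
Row 6, column 4: eliminating its row and column leaves {hexagon, diamond, cross}.
Row 6, column 5: eliminating its row and column leaves {circle, star}.
Row 6, column 6: eliminating its row and column leaves {circle, star, hexagon}.
Enumerating the assignments across these blanks that avoid any row or column repeat gives 8 completions.

8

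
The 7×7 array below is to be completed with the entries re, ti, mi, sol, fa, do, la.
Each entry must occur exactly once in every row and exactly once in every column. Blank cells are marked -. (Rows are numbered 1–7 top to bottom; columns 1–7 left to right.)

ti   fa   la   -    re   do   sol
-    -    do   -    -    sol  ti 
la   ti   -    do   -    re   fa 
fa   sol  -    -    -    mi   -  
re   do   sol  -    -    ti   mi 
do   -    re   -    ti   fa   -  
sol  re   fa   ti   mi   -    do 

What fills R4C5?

Row 1, column 4: row 1 has {re, ti, sol, fa, do, la} and column 4 has {ti, do}, leaving only mi.
Row 2, column 1: row 2 has {ti, sol, do} and column 1 has {re, ti, sol, fa, do, la}, leaving only mi.
Row 2, column 2: row 2 has {ti, mi, sol, do} and column 2 has {re, ti, sol, fa, do}, leaving only la.
Row 2, column 5: row 2 has {ti, mi, sol, do, la} and column 5 has {re, ti, mi}, leaving only fa.
Row 2, column 4: row 2 has {ti, mi, sol, fa, do, la} and column 4 has {ti, mi, do}, leaving only re.
Row 3, column 3: row 3 has {re, ti, fa, do, la} and column 3 has {re, sol, fa, do, la}, leaving only mi.
Row 3, column 5: row 3 has {re, ti, mi, fa, do, la} and column 5 has {re, ti, mi, fa}, leaving only sol.
Row 4, column 3: row 4 has {mi, sol, fa} and column 3 has {re, mi, sol, fa, do, la}, leaving only ti.
Row 4, column 4: row 4 has {ti, mi, sol, fa} and column 4 has {re, ti, mi, do}, leaving only la.
Row 4 already has {ti, mi, sol, fa, la} and column 5 already has {re, ti, mi, sol, fa}, so row 4, column 5 must be do.

do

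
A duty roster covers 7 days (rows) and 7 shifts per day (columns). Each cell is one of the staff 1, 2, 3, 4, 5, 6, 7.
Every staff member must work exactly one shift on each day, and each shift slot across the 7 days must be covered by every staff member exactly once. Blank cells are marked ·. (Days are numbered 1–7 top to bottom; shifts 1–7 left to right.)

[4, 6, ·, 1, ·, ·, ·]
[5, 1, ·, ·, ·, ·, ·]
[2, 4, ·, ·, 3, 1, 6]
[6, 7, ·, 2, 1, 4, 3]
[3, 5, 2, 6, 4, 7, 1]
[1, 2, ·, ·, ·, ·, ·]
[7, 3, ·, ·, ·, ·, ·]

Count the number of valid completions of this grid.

10

Day 1, shift 3: eliminating its day and shift leaves {3, 5, 7}.
Day 1, shift 5: eliminating its day and shift leaves {2, 5, 7}.
Day 1, shift 6: eliminating its day and shift leaves {2, 3, 5}.
Day 1, shift 7: eliminating its day and shift leaves {2, 5, 7}.
Day 2, shift 3: eliminating its day and shift leaves {3, 4, 6, 7}.
Day 2, shift 4: eliminating its day and shift leaves {3, 4, 7}.
Day 2, shift 5: eliminating its day and shift leaves {2, 6, 7}.
Day 2, shift 6: eliminating its day and shift leaves {2, 3, 6}.
Day 2, shift 7: eliminating its day and shift leaves {2, 4, 7}.
Day 3, shift 3: eliminating its day and shift leaves {5, 7}.
Day 3, shift 4: eliminating its day and shift leaves {5, 7}.
Day 4, shift 3: eliminating its day and shift leaves {5}.
Day 6, shift 3: eliminating its day and shift leaves {3, 4, 5, 6, 7}.
Day 6, shift 4: eliminating its day and shift leaves {3, 4, 5, 7}.
Day 6, shift 5: eliminating its day and shift leaves {5, 6, 7}.
Day 6, shift 6: eliminating its day and shift leaves {3, 5, 6}.
Day 6, shift 7: eliminating its day and shift leaves {4, 5, 7}.
Day 7, shift 3: eliminating its day and shift leaves {1, 4, 5, 6}.
Day 7, shift 4: eliminating its day and shift leaves {4, 5}.
Day 7, shift 5: eliminating its day and shift leaves {2, 5, 6}.
Day 7, shift 6: eliminating its day and shift leaves {2, 5, 6}.
Day 7, shift 7: eliminating its day and shift leaves {2, 4, 5}.
Enumerating the assignments across these blanks that avoid any day or shift repeat gives 10 completions.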